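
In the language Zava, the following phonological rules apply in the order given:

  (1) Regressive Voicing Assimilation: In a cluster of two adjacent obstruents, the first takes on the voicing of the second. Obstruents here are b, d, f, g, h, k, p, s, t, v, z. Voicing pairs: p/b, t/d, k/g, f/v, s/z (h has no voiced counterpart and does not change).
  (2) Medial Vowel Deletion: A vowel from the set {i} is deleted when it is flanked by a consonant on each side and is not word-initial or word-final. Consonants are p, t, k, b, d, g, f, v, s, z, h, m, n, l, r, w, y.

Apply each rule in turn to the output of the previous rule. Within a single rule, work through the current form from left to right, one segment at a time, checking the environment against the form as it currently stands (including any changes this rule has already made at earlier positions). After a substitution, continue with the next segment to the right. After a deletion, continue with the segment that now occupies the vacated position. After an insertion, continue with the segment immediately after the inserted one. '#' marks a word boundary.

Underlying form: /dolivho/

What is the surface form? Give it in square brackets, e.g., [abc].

(1) Regressive Voicing Assimilation: [dolivho] → [dolifho]
(2) Medial Vowel Deletion: [dolifho] → [dolfho]

[dolfho]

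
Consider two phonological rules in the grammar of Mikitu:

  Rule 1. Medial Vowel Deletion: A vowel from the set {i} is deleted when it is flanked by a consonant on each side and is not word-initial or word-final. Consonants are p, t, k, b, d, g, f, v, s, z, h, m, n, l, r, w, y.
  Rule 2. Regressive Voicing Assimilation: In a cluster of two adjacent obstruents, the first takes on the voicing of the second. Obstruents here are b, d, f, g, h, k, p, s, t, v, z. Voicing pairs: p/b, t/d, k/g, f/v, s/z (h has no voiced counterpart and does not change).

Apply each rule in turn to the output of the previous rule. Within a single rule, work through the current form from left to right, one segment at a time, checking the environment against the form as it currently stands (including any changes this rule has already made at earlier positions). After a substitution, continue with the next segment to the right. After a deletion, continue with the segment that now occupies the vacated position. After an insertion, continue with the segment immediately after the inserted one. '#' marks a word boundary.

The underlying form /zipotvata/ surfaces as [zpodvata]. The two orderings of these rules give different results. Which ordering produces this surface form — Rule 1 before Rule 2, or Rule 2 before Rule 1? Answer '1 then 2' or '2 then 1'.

Order 1 then 2:
  1 Medial Vowel Deletion: [zipotvata] → [zpotvata]
  2 Regressive Voicing Assimilation: [zpotvata] → [spodvata]
  result: [spodvata]
Order 2 then 1:
  2 Regressive Voicing Assimilation: [zipotvata] → [zipodvata]
  1 Medial Vowel Deletion: [zipodvata] → [zpodvata]
  result: [zpodvata]

2 then 1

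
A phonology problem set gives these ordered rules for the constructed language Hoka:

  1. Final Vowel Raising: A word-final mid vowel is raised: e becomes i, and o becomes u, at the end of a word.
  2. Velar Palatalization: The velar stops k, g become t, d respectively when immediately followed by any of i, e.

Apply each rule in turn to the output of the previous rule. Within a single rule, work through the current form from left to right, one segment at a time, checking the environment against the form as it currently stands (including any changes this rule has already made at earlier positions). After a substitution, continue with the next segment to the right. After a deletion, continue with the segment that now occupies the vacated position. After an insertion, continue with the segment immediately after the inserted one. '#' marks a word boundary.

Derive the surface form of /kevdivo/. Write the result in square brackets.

[tevdivu]

1 Final Vowel Raising: [kevdivo] → [kevdivu]
2 Velar Palatalization: [kevdivu] → [tevdivu]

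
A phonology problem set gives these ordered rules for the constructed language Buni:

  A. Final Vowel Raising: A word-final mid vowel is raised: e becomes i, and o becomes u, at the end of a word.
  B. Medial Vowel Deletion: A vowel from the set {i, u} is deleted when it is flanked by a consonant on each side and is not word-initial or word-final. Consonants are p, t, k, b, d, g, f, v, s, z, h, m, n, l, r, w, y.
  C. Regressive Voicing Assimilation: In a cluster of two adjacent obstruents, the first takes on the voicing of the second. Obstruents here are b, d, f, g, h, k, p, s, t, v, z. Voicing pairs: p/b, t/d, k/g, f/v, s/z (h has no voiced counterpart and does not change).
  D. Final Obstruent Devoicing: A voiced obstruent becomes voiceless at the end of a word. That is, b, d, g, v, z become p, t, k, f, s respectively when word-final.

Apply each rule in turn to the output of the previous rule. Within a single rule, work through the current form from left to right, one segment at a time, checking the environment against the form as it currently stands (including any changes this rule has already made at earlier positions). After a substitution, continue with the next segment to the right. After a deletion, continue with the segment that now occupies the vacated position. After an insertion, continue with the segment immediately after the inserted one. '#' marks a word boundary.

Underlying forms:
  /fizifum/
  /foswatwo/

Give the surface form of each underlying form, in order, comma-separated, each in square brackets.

/fizifum/:
  A Final Vowel Raising: no change — [fizifum]
  B Medial Vowel Deletion: [fizifum] → [fzfm]
  C Regressive Voicing Assimilation: [fzfm] → [vsfm]
  D Final Obstruent Devoicing: no change — [vsfm]
/foswatwo/:
  A Final Vowel Raising: [foswatwo] → [foswatwu]
  B Medial Vowel Deletion: no change — [foswatwu]
  C Regressive Voicing Assimilation: no change — [foswatwu]
  D Final Obstruent Devoicing: no change — [foswatwu]

[vsfm], [foswatwu]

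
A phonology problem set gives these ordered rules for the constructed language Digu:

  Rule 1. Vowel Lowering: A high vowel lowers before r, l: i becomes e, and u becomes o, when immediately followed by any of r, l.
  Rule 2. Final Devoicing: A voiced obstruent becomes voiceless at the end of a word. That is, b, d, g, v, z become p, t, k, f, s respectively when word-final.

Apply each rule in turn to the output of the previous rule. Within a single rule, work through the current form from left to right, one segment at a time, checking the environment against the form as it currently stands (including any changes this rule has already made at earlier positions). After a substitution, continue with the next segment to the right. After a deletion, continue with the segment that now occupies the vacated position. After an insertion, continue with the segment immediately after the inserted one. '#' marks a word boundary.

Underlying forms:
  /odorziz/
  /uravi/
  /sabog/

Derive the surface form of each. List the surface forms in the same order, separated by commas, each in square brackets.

[odorzis], [oravi], [sabok]

/odorziz/:
  Rule 1 Vowel Lowering: no change — [odorziz]
  Rule 2 Final Devoicing: [odorziz] → [odorzis]
/uravi/:
  Rule 1 Vowel Lowering: [uravi] → [oravi]
  Rule 2 Final Devoicing: no change — [oravi]
/sabog/:
  Rule 1 Vowel Lowering: no change — [sabog]
  Rule 2 Final Devoicing: [sabog] → [sabok]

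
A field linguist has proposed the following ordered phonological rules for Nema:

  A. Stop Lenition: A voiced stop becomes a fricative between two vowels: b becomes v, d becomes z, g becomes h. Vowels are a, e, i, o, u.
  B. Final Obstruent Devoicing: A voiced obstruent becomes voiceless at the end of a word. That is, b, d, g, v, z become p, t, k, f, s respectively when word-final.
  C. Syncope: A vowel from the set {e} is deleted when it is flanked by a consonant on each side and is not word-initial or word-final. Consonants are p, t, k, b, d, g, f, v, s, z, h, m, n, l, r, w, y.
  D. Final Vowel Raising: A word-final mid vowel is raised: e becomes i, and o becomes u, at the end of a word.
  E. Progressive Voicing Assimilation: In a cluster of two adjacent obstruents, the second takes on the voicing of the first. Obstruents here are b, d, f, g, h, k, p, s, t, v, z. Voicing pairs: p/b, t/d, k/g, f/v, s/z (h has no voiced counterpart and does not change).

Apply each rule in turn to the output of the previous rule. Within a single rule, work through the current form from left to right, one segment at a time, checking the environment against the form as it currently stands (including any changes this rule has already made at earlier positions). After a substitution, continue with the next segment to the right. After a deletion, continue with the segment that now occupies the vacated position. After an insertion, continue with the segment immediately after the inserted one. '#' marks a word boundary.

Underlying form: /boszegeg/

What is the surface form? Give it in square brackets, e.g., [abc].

[bosshk]

A Stop Lenition: [boszegeg] → [boszeheg]
B Final Obstruent Devoicing: [boszeheg] → [boszehek]
C Syncope: [boszehek] → [boszhk]
D Final Vowel Raising: no change — [boszhk]
E Progressive Voicing Assimilation: [boszhk] → [bosshk]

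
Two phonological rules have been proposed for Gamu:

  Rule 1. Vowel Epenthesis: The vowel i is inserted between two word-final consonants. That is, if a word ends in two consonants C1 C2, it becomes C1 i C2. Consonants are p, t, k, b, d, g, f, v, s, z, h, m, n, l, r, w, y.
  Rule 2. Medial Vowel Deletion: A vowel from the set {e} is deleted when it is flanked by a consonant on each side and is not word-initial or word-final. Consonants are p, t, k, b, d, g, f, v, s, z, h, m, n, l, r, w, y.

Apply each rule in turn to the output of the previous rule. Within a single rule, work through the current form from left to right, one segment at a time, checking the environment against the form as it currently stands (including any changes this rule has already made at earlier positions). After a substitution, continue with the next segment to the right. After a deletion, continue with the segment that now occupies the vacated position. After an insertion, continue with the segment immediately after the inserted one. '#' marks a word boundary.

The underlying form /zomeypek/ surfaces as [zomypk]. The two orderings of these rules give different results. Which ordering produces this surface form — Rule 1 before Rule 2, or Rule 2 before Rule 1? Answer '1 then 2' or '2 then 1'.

1 then 2

Order 1 then 2:
  1 Vowel Epenthesis: no change — [zomeypek]
  2 Medial Vowel Deletion: [zomeypek] → [zomypk]
  result: [zomypk]
Order 2 then 1:
  2 Medial Vowel Deletion: [zomeypek] → [zomypk]
  1 Vowel Epenthesis: [zomypk] → [zomypik]
  result: [zomypik]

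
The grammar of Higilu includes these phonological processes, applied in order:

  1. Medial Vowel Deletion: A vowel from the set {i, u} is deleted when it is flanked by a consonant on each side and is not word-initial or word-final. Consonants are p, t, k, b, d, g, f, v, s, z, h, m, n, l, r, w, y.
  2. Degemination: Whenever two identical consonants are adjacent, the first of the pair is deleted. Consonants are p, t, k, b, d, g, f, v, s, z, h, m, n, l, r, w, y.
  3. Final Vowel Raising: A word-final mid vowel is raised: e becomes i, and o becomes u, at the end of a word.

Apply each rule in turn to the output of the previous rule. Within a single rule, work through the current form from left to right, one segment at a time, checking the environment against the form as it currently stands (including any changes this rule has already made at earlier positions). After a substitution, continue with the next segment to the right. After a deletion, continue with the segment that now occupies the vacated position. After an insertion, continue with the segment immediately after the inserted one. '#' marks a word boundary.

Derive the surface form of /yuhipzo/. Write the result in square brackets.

[yhpzu]

1 Medial Vowel Deletion: [yuhipzo] → [yhpzo]
2 Degemination: no change — [yhpzo]
3 Final Vowel Raising: [yhpzo] → [yhpzu]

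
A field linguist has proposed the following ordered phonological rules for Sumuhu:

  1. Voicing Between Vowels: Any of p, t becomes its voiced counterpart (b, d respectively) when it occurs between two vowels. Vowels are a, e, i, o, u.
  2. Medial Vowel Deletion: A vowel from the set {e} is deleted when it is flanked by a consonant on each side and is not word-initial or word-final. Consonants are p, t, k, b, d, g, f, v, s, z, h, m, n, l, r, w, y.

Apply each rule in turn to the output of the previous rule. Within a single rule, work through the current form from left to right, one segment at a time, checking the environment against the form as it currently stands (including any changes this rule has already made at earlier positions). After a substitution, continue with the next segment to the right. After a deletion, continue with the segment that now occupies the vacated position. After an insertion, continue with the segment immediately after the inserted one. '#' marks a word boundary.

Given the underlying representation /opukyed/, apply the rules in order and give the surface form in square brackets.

1 Voicing Between Vowels: [opukyed] → [obukyed]
2 Medial Vowel Deletion: [obukyed] → [obukyd]

[obukyd]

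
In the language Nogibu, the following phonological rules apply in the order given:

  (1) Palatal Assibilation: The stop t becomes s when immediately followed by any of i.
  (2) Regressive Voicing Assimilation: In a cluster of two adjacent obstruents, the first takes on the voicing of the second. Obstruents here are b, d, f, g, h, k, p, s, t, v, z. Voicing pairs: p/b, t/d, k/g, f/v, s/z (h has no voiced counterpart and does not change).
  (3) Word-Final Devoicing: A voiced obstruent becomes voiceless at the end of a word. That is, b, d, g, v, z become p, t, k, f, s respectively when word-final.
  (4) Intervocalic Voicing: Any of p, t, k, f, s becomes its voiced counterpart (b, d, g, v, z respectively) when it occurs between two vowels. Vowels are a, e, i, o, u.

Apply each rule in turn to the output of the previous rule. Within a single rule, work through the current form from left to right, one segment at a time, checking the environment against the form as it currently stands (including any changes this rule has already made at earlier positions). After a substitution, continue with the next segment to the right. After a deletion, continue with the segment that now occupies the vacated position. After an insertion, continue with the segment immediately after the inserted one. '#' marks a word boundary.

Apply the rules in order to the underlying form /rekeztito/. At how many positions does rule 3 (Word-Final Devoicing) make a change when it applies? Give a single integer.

0

(1) Palatal Assibilation: [rekeztito] → [rekezsito]
(2) Regressive Voicing Assimilation: [rekezsito] → [rekessito]
(3) Word-Final Devoicing: no change — [rekessito]
(4) Intervocalic Voicing: [rekessito] → [regessido]
Rule 3 changed 0 position(s).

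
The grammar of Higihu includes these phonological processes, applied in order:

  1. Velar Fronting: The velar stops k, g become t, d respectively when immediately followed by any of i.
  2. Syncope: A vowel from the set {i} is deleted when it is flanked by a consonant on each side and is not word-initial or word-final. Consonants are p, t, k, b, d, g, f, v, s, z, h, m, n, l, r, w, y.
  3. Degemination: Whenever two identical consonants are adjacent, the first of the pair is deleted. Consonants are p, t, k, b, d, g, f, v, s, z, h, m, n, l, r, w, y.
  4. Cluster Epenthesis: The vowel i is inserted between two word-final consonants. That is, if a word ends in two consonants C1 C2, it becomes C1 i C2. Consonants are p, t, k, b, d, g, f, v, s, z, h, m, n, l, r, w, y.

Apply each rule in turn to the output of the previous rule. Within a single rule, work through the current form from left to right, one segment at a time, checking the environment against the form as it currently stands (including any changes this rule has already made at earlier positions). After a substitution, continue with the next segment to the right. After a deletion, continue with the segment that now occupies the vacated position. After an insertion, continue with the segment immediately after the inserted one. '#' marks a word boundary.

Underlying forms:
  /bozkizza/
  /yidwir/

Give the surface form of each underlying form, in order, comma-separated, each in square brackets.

[boztza], [ydwir]

/bozkizza/:
  1 Velar Fronting: [bozkizza] → [boztizza]
  2 Syncope: [boztizza] → [boztzza]
  3 Degemination: [boztzza] → [boztza]
  4 Cluster Epenthesis: no change — [boztza]
/yidwir/:
  1 Velar Fronting: no change — [yidwir]
  2 Syncope: [yidwir] → [ydwr]
  3 Degemination: no change — [ydwr]
  4 Cluster Epenthesis: [ydwr] → [ydwir]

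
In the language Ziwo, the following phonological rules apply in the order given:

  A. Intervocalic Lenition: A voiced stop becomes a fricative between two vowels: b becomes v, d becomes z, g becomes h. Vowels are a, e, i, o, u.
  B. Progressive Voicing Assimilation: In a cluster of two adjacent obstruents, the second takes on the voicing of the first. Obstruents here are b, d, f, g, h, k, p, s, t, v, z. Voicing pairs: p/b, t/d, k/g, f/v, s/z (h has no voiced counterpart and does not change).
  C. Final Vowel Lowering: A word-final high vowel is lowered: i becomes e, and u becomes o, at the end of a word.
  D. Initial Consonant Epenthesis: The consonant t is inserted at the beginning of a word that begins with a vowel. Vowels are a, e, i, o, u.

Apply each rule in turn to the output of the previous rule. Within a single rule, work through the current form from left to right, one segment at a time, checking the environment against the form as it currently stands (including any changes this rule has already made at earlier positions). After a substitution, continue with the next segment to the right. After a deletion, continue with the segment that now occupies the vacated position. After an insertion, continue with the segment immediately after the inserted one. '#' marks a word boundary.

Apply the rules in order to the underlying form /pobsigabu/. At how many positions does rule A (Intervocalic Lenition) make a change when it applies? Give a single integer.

A Intervocalic Lenition: [pobsigabu] → [pobsihavu]
B Progressive Voicing Assimilation: [pobsihavu] → [pobzihavu]
C Final Vowel Lowering: [pobzihavu] → [pobzihavo]
D Initial Consonant Epenthesis: no change — [pobzihavo]
Rule A changed 2 position(s).

2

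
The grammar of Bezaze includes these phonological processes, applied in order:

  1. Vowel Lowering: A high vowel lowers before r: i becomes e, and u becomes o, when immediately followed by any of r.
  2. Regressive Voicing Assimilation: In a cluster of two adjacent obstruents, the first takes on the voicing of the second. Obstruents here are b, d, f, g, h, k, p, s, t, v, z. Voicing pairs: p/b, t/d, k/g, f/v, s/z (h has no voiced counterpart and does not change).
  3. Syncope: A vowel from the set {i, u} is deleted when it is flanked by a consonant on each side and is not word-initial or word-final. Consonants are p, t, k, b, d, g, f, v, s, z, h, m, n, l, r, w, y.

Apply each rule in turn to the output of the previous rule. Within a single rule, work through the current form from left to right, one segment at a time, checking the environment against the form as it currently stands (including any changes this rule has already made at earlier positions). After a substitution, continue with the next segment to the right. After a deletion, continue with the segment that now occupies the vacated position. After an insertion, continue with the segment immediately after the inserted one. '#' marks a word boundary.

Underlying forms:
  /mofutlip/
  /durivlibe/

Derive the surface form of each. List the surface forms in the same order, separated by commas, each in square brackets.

[moftlp], [dorvlbe]

/mofutlip/:
  1 Vowel Lowering: no change — [mofutlip]
  2 Regressive Voicing Assimilation: no change — [mofutlip]
  3 Syncope: [mofutlip] → [moftlp]
/durivlibe/:
  1 Vowel Lowering: [durivlibe] → [dorivlibe]
  2 Regressive Voicing Assimilation: no change — [dorivlibe]
  3 Syncope: [dorivlibe] → [dorvlbe]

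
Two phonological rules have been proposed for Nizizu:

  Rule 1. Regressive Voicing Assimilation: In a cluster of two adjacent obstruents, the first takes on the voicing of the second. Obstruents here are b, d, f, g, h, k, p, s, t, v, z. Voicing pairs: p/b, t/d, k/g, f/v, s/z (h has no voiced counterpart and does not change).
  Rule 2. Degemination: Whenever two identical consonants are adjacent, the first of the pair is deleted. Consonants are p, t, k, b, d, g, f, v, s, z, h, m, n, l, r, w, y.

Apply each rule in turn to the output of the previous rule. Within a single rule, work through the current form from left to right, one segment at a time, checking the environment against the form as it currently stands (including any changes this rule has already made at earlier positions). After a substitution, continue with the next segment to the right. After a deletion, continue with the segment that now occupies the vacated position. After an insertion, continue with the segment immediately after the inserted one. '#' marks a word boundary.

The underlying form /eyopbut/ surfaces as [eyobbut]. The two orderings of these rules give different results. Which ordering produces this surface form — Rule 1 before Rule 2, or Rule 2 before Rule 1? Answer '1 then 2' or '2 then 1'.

2 then 1

Order 1 then 2:
  1 Regressive Voicing Assimilation: [eyopbut] → [eyobbut]
  2 Degemination: [eyobbut] → [eyobut]
  result: [eyobut]
Order 2 then 1:
  2 Degemination: no change — [eyopbut]
  1 Regressive Voicing Assimilation: [eyopbut] → [eyobbut]
  result: [eyobbut]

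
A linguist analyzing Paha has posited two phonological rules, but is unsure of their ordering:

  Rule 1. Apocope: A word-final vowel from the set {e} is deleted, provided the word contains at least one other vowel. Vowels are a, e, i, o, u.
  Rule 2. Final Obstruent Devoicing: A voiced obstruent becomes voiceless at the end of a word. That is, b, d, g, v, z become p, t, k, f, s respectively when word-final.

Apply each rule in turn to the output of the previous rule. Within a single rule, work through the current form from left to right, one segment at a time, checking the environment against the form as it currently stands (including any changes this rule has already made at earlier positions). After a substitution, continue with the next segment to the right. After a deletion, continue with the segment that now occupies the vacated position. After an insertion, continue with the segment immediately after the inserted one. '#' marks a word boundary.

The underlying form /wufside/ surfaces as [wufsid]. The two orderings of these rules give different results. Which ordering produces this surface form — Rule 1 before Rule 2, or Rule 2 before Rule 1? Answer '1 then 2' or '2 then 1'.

2 then 1

Order 1 then 2:
  1 Apocope: [wufside] → [wufsid]
  2 Final Obstruent Devoicing: [wufsid] → [wufsit]
  result: [wufsit]
Order 2 then 1:
  2 Final Obstruent Devoicing: no change — [wufside]
  1 Apocope: [wufside] → [wufsid]
  result: [wufsid]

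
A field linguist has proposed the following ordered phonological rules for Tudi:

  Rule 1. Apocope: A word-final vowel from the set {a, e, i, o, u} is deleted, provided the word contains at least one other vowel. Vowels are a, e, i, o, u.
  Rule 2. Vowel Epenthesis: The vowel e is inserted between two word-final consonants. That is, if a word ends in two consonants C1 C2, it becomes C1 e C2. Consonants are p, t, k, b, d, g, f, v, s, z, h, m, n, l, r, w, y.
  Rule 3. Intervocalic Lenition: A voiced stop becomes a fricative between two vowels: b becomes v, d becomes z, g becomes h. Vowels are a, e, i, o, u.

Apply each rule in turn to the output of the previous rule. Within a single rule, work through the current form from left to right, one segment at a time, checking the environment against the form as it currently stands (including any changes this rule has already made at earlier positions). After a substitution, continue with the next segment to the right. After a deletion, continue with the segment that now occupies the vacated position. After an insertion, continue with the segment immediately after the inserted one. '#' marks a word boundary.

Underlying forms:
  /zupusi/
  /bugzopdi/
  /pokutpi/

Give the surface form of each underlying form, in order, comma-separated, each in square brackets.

/zupusi/:
  Rule 1 Apocope: [zupusi] → [zupus]
  Rule 2 Vowel Epenthesis: no change — [zupus]
  Rule 3 Intervocalic Lenition: no change — [zupus]
/bugzopdi/:
  Rule 1 Apocope: [bugzopdi] → [bugzopd]
  Rule 2 Vowel Epenthesis: [bugzopd] → [bugzoped]
  Rule 3 Intervocalic Lenition: no change — [bugzoped]
/pokutpi/:
  Rule 1 Apocope: [pokutpi] → [pokutp]
  Rule 2 Vowel Epenthesis: [pokutp] → [pokutep]
  Rule 3 Intervocalic Lenition: no change — [pokutep]

[zupus], [bugzoped], [pokutep]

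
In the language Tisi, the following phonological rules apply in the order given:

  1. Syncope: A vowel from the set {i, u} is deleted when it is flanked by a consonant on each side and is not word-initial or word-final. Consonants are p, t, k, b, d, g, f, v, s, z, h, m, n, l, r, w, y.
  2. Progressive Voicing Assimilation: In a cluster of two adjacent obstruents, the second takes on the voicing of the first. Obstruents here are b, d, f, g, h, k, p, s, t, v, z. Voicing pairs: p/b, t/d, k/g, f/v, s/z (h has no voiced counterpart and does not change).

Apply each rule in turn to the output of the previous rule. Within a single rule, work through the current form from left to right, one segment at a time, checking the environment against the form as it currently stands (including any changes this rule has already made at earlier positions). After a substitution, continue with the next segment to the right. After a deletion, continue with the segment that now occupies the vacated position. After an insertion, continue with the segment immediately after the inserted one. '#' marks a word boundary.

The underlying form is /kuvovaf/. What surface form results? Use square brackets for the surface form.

[kfovaf]

1 Syncope: [kuvovaf] → [kvovaf]
2 Progressive Voicing Assimilation: [kvovaf] → [kfovaf]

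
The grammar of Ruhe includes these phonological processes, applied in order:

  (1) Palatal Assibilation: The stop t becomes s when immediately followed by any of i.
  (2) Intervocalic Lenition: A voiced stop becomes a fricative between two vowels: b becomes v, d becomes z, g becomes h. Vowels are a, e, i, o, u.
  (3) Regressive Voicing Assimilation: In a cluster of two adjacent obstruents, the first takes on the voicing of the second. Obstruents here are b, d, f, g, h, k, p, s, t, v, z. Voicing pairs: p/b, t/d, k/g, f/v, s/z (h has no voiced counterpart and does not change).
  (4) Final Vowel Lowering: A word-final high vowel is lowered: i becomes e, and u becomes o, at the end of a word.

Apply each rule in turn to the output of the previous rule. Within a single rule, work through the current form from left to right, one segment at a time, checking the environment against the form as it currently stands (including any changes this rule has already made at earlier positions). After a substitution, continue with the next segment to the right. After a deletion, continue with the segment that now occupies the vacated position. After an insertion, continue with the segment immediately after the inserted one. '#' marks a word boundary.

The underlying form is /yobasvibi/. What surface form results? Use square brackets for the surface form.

(1) Palatal Assibilation: no change — [yobasvibi]
(2) Intervocalic Lenition: [yobasvibi] → [yovasvivi]
(3) Regressive Voicing Assimilation: [yovasvivi] → [yovazvivi]
(4) Final Vowel Lowering: [yovazvivi] → [yovazvive]

[yovazvive]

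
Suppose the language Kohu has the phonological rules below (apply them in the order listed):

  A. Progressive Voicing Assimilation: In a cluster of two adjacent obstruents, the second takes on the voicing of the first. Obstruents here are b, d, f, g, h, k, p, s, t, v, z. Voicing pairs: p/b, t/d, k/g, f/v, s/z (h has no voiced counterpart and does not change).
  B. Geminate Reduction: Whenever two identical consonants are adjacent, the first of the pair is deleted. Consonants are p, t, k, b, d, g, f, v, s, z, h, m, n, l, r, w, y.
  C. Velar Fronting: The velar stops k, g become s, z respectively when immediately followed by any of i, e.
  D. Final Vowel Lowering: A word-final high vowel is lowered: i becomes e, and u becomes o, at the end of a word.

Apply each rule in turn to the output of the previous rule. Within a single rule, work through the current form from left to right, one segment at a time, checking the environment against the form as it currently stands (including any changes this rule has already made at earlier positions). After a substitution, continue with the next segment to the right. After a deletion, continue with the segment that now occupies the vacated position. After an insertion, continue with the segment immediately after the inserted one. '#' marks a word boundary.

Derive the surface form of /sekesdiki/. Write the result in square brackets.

[sesestise]

A Progressive Voicing Assimilation: [sekesdiki] → [sekestiki]
B Geminate Reduction: no change — [sekestiki]
C Velar Fronting: [sekestiki] → [sesestisi]
D Final Vowel Lowering: [sesestisi] → [sesestise]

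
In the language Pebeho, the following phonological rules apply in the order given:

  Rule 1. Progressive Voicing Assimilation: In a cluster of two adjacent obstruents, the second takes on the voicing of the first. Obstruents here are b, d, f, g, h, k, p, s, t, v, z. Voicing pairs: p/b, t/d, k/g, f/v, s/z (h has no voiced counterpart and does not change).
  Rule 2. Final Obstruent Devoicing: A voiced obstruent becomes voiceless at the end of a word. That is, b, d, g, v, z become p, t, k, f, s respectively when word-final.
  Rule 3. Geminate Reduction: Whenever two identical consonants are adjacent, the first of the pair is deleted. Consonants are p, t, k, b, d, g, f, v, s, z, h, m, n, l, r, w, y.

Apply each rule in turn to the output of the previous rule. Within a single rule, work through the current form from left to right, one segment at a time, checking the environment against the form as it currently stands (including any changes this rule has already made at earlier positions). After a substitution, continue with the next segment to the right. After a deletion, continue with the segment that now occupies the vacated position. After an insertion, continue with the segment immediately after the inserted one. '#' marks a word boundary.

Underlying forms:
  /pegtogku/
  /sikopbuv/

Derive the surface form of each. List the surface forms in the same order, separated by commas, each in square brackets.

/pegtogku/:
  Rule 1 Progressive Voicing Assimilation: [pegtogku] → [pegdoggu]
  Rule 2 Final Obstruent Devoicing: no change — [pegdoggu]
  Rule 3 Geminate Reduction: [pegdoggu] → [pegdogu]
/sikopbuv/:
  Rule 1 Progressive Voicing Assimilation: [sikopbuv] → [sikoppuv]
  Rule 2 Final Obstruent Devoicing: [sikoppuv] → [sikoppuf]
  Rule 3 Geminate Reduction: [sikoppuf] → [sikopuf]

[pegdogu], [sikopuf]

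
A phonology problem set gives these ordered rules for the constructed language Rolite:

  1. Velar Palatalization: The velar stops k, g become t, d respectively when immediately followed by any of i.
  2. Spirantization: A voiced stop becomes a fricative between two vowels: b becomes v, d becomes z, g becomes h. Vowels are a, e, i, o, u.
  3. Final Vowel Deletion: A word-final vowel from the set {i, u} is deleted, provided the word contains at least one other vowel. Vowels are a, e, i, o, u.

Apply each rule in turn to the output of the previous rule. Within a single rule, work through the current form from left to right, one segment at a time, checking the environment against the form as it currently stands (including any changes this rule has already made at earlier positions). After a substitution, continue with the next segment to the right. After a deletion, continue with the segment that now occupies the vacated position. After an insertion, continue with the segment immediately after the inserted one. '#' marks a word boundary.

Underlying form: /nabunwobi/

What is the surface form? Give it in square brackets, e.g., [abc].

1 Velar Palatalization: no change — [nabunwobi]
2 Spirantization: [nabunwobi] → [navunwovi]
3 Final Vowel Deletion: [navunwovi] → [navunwov]

[navunwov]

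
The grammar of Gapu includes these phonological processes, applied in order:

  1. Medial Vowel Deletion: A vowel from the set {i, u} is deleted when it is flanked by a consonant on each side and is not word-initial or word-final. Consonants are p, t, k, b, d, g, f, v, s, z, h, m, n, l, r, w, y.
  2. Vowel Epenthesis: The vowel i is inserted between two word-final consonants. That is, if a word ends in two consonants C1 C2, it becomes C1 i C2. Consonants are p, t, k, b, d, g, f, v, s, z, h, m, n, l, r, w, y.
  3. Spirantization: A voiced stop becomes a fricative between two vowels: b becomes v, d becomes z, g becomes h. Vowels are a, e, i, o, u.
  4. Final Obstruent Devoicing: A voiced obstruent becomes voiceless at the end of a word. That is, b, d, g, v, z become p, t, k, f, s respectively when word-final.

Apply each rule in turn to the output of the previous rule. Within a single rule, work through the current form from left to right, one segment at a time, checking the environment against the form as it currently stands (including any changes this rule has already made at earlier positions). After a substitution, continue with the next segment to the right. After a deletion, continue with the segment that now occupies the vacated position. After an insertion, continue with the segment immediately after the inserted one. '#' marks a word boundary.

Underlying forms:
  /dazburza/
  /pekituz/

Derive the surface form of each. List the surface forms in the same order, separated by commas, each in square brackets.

[dazbrza], [pektis]

/dazburza/:
  1 Medial Vowel Deletion: [dazburza] → [dazbrza]
  2 Vowel Epenthesis: no change — [dazbrza]
  3 Spirantization: no change — [dazbrza]
  4 Final Obstruent Devoicing: no change — [dazbrza]
/pekituz/:
  1 Medial Vowel Deletion: [pekituz] → [pektz]
  2 Vowel Epenthesis: [pektz] → [pektiz]
  3 Spirantization: no change — [pektiz]
  4 Final Obstruent Devoicing: [pektiz] → [pektis]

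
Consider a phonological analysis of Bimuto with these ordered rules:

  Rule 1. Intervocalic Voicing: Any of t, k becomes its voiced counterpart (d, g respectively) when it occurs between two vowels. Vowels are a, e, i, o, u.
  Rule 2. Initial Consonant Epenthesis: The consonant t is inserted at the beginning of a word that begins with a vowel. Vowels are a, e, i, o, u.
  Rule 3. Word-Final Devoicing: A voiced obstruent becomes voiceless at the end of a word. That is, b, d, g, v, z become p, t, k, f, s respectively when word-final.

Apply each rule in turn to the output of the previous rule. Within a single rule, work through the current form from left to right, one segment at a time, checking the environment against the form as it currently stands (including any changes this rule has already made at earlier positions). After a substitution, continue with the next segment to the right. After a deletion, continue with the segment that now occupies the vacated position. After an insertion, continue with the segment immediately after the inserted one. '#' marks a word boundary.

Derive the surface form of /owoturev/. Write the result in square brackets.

Rule 1 Intervocalic Voicing: [owoturev] → [owodurev]
Rule 2 Initial Consonant Epenthesis: [owodurev] → [towodurev]
Rule 3 Word-Final Devoicing: [towodurev] → [towoduref]

[towoduref]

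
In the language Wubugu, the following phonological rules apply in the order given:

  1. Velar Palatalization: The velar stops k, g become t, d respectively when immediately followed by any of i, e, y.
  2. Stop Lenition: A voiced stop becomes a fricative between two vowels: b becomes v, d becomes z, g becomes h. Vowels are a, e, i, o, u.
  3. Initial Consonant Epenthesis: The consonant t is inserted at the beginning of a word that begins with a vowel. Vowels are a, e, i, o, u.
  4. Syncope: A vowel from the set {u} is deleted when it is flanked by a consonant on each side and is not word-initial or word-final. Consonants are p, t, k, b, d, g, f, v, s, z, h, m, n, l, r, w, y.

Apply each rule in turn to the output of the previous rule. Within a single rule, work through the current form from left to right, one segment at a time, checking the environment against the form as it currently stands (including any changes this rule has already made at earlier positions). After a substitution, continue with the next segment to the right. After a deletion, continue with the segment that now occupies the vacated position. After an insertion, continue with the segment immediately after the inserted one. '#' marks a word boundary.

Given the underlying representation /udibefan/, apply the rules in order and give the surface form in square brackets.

[tzivefan]

1 Velar Palatalization: no change — [udibefan]
2 Stop Lenition: [udibefan] → [uzivefan]
3 Initial Consonant Epenthesis: [uzivefan] → [tuzivefan]
4 Syncope: [tuzivefan] → [tzivefan]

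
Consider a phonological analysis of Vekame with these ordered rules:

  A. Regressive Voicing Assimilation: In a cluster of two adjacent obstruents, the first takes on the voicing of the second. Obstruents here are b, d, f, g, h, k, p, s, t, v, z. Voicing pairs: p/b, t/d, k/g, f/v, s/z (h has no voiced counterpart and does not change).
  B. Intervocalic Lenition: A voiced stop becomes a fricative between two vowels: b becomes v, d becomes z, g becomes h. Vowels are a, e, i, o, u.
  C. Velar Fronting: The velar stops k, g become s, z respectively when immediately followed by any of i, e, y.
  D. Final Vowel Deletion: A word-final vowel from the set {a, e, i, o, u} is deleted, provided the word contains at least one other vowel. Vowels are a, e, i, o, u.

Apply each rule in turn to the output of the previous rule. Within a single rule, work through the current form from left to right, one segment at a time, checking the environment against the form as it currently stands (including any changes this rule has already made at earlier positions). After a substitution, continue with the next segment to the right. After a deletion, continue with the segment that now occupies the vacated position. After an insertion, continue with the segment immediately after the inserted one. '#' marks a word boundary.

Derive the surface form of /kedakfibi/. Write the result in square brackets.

A Regressive Voicing Assimilation: no change — [kedakfibi]
B Intervocalic Lenition: [kedakfibi] → [kezakfivi]
C Velar Fronting: [kezakfivi] → [sezakfivi]
D Final Vowel Deletion: [sezakfivi] → [sezakfiv]

[sezakfiv]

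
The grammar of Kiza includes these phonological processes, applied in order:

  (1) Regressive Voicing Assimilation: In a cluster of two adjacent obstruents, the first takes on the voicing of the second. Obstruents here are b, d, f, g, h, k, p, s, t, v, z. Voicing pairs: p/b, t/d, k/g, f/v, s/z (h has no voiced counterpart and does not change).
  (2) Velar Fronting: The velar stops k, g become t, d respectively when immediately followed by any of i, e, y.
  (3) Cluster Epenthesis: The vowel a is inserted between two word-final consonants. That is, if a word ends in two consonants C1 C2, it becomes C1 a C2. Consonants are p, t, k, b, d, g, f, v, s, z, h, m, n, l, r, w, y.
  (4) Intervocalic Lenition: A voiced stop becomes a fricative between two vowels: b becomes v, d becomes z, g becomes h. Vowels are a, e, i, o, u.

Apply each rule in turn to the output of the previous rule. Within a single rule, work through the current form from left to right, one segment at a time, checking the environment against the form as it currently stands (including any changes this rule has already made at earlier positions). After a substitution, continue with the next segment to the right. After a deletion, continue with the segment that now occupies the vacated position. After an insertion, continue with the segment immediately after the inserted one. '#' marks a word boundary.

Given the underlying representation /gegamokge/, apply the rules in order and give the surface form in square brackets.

[dehamogde]

(1) Regressive Voicing Assimilation: [gegamokge] → [gegamogge]
(2) Velar Fronting: [gegamogge] → [degamogde]
(3) Cluster Epenthesis: no change — [degamogde]
(4) Intervocalic Lenition: [degamogde] → [dehamogde]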